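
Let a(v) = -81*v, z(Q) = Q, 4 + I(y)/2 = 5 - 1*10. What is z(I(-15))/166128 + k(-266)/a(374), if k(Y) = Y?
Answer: 3637063/419390136 ≈ 0.0086723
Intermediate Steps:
I(y) = -18 (I(y) = -8 + 2*(5 - 1*10) = -8 + 2*(5 - 10) = -8 + 2*(-5) = -8 - 10 = -18)
z(I(-15))/166128 + k(-266)/a(374) = -18/166128 - 266/((-81*374)) = -18*1/166128 - 266/(-30294) = -3/27688 - 266*(-1/30294) = -3/27688 + 133/15147 = 3637063/419390136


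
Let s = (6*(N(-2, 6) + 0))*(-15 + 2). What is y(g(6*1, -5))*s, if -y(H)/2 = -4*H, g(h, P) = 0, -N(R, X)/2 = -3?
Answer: 0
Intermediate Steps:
N(R, X) = 6 (N(R, X) = -2*(-3) = 6)
y(H) = 8*H (y(H) = -(-8)*H = 8*H)
s = -468 (s = (6*(6 + 0))*(-15 + 2) = (6*6)*(-13) = 36*(-13) = -468)
y(g(6*1, -5))*s = (8*0)*(-468) = 0*(-468) = 0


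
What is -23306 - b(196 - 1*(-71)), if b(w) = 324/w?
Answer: -2074342/89 ≈ -23307.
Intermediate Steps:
-23306 - b(196 - 1*(-71)) = -23306 - 324/(196 - 1*(-71)) = -23306 - 324/(196 + 71) = -23306 - 324/267 = -23306 - 1*108/89 = -23306 - 108/89 = -2074342/89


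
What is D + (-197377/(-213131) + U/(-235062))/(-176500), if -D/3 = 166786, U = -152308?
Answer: -2212201139026439601361/4421236672516500 ≈ -5.0036e+5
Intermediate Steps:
D = -500358 (D = -3*166786 = -500358)
D + (-197377/(-213131) + U/(-235062))/(-176500) = -500358 + (-197377/(-213131) - 152308/(-235062))/(-176500) = -500358 + (-197377*(-1/213131) - 152308*(-1/235062))*(-1/176500) = -500358 + (197377/213131 + 76154/117531)*(-1/176500) = -500358 + (39428694361/25049499561)*(-1/176500) = -500358 - 39428694361/4421236672516500 = -2212201139026439601361/4421236672516500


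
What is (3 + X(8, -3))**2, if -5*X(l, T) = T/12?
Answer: 3721/400 ≈ 9.3025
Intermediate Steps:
X(l, T) = -T/60 (X(l, T) = -T/(5*12) = -T/60)
(3 + X(8, -3))**2 = (3 - 1/60*(-3))**2 = (3 + 1/20)**2 = (61/20)**2 = 3721/400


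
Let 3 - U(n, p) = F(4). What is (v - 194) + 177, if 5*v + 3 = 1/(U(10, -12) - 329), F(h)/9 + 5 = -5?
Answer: -20769/1180 ≈ -17.601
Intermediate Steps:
F(h) = -90 (F(h) = -45 + 9*(-5) = -45 - 45 = -90)
U(n, p) = 93 (U(n, p) = 3 - 1*(-90) = 3 + 90 = 93)
v = -709/1180 (v = -3/5 + 1/(5*(93 - 329)) = -3/5 + (1/5)/(-236) = -3/5 + (1/5)*(-1/236) = -3/5 - 1/1180 = -709/1180 ≈ -0.60085)
(v - 194) + 177 = (-709/1180 - 194) + 177 = -229629/1180 + 177 = -20769/1180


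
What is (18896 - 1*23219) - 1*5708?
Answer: -10031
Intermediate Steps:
(18896 - 1*23219) - 1*5708 = (18896 - 23219) - 5708 = -4323 - 5708 = -10031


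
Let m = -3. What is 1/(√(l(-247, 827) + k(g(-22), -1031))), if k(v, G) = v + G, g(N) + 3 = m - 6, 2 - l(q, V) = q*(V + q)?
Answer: √142219/142219 ≈ 0.0026517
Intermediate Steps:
l(q, V) = 2 - q*(V + q)
g(N) = -12 (g(N) = -3 + (-3 - 6) = -3 - 9 = -12)
k(v, G) = G + v
1/(√(l(-247, 827) + k(g(-22), -1031))) = 1/(√((2 - 1*(-247)² - 1*827*(-247)) + (-1031 - 12))) = 1/(√((2 - 1*61009 + 204269) - 1043)) = 1/(√((2 - 61009 + 204269) - 1043)) = 1/(√(143262 - 1043)) = 1/(√142219) = √142219/142219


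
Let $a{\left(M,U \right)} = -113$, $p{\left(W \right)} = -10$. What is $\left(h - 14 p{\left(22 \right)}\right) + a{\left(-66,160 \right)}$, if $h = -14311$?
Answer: $-14284$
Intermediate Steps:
$\left(h - 14 p{\left(22 \right)}\right) + a{\left(-66,160 \right)} = \left(-14311 - -140\right) - 113 = \left(-14311 + 140\right) - 113 = -14171 - 113 = -14284$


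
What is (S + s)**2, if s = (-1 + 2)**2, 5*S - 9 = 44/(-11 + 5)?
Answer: 16/9 ≈ 1.7778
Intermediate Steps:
S = 1/3 (S = 9/5 + (44/(-11 + 5))/5 = 9/5 + (44/(-6))/5 = 9/5 + (44*(-1/6))/5 = 9/5 + (1/5)*(-22/3) = 9/5 - 22/15 = 1/3 ≈ 0.33333)
s = 1 (s = 1**2 = 1)
(S + s)**2 = (1/3 + 1)**2 = (4/3)**2 = 16/9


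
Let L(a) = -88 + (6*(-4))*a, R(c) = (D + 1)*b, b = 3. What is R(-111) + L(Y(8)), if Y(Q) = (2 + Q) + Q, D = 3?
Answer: -508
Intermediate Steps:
Y(Q) = 2 + 2*Q
R(c) = 12 (R(c) = (3 + 1)*3 = 4*3 = 12)
L(a) = -88 - 24*a
R(-111) + L(Y(8)) = 12 + (-88 - 24*(2 + 2*8)) = 12 + (-88 - 24*(2 + 16)) = 12 + (-88 - 24*18) = 12 + (-88 - 432) = 12 - 520 = -508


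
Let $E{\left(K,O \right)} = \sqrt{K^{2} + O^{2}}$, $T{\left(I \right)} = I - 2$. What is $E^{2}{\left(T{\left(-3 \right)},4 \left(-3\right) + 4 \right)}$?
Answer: $89$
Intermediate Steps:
$T{\left(I \right)} = -2 + I$
$E^{2}{\left(T{\left(-3 \right)},4 \left(-3\right) + 4 \right)} = \left(\sqrt{\left(-2 - 3\right)^{2} + \left(4 \left(-3\right) + 4\right)^{2}}\right)^{2} = \left(\sqrt{\left(-5\right)^{2} + \left(-12 + 4\right)^{2}}\right)^{2} = \left(\sqrt{25 + \left(-8\right)^{2}}\right)^{2} = \left(\sqrt{25 + 64}\right)^{2} = \left(\sqrt{89}\right)^{2} = 89$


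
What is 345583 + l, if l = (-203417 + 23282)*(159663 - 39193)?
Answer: -21700517867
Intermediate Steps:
l = -21700863450 (l = -180135*120470 = -21700863450)
345583 + l = 345583 - 21700863450 = -21700517867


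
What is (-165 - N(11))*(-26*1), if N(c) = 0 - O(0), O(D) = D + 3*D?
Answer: 4290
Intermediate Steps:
O(D) = 4*D
N(c) = 0 (N(c) = 0 - 4*0 = 0 - 1*0 = 0 + 0 = 0)
(-165 - N(11))*(-26*1) = (-165 - 1*0)*(-26*1) = (-165 + 0)*(-26) = -165*(-26) = 4290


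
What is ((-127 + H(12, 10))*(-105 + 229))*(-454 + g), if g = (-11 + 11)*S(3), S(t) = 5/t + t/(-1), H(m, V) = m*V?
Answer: 394072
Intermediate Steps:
H(m, V) = V*m
S(t) = -t + 5/t (S(t) = 5/t + t*(-1) = 5/t - t = -t + 5/t)
g = 0 (g = (-11 + 11)*(-1*3 + 5/3) = 0*(-3 + 5*(⅓)) = 0*(-3 + 5/3) = 0*(-4/3) = 0)
((-127 + H(12, 10))*(-105 + 229))*(-454 + g) = ((-127 + 10*12)*(-105 + 229))*(-454 + 0) = ((-127 + 120)*124)*(-454) = -7*124*(-454) = -868*(-454) = 394072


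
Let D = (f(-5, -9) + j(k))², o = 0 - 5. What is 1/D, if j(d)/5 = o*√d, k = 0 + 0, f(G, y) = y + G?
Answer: 1/196 ≈ 0.0051020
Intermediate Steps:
o = -5
f(G, y) = G + y
k = 0
j(d) = -25*√d (j(d) = 5*(-5*√d) = -25*√d)
D = 196 (D = ((-5 - 9) - 25*√0)² = (-14 - 25*0)² = (-14 + 0)² = (-14)² = 196)
1/D = 1/196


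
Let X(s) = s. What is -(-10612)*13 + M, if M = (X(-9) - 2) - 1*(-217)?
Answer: 138162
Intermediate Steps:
M = 206 (M = (-9 - 2) - 1*(-217) = -11 + 217 = 206)
-(-10612)*13 + M = -(-10612)*13 + 206 = -379*(-364) + 206 = 137956 + 206 = 138162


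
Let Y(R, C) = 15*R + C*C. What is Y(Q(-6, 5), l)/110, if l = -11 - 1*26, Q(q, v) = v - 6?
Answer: 677/55 ≈ 12.309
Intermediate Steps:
Q(q, v) = -6 + v
l = -37 (l = -11 - 26 = -37)
Y(R, C) = C**2 + 15*R (Y(R, C) = 15*R + C**2 = C**2 + 15*R)
Y(Q(-6, 5), l)/110 = ((-37)**2 + 15*(-6 + 5))/110 = (1369 + 15*(-1))*(1/110) = (1369 - 15)*(1/110) = 1354*(1/110) = 677/55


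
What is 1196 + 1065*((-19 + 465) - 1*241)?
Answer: 219521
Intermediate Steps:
1196 + 1065*((-19 + 465) - 1*241) = 1196 + 1065*(446 - 241) = 1196 + 1065*205 = 1196 + 218325 = 219521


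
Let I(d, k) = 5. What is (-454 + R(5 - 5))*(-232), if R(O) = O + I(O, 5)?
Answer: 104168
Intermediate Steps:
R(O) = 5 + O (R(O) = O + 5 = 5 + O)
(-454 + R(5 - 5))*(-232) = (-454 + (5 + (5 - 5)))*(-232) = (-454 + (5 + 0))*(-232) = (-454 + 5)*(-232) = -449*(-232) = 104168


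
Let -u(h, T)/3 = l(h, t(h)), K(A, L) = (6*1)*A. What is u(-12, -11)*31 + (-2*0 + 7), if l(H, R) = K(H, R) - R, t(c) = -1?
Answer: 6610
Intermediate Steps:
K(A, L) = 6*A
l(H, R) = -R + 6*H (l(H, R) = 6*H - R = -R + 6*H)
u(h, T) = -3 - 18*h (u(h, T) = -3*(-1*(-1) + 6*h) = -3*(1 + 6*h) = -3 - 18*h)
u(-12, -11)*31 + (-2*0 + 7) = (-3 - 18*(-12))*31 + (-2*0 + 7) = (-3 + 216)*31 + (0 + 7) = 213*31 + 7 = 6603 + 7 = 6610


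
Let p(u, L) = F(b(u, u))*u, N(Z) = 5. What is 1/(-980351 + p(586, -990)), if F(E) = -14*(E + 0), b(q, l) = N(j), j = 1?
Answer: -1/1021371 ≈ -9.7908e-7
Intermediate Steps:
b(q, l) = 5
F(E) = -14*E
p(u, L) = -70*u (p(u, L) = (-14*5)*u = -70*u)
1/(-980351 + p(586, -990)) = 1/(-980351 - 70*586) = 1/(-980351 - 41020) = 1/(-1021371) = -1/1021371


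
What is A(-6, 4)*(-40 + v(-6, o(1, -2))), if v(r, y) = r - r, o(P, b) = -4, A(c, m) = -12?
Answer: 480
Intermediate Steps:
v(r, y) = 0
A(-6, 4)*(-40 + v(-6, o(1, -2))) = -12*(-40 + 0) = -12*(-40) = 480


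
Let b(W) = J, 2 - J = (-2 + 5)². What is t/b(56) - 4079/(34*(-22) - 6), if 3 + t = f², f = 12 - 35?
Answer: -368051/5278 ≈ -69.733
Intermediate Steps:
f = -23
J = -7 (J = 2 - (-2 + 5)² = 2 - 1*3² = 2 - 1*9 = 2 - 9 = -7)
t = 526 (t = -3 + (-23)² = -3 + 529 = 526)
b(W) = -7
t/b(56) - 4079/(34*(-22) - 6) = 526/(-7) - 4079/(34*(-22) - 6) = 526*(-⅐) - 4079/(-748 - 6) = -526/7 - 4079/(-754) = -526/7 - 4079*(-1/754) = -526/7 + 4079/754 = -368051/5278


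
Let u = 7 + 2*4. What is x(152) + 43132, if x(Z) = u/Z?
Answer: 6556079/152 ≈ 43132.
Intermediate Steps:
u = 15 (u = 7 + 8 = 15)
x(Z) = 15/Z
x(152) + 43132 = 15/152 + 43132 = 6556079/152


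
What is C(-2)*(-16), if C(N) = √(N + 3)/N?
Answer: 8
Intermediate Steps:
C(N) = √(3 + N)/N
C(-2)*(-16) = (√(3 - 2)/(-2))*(-16) = -√1/2*(-16) = -½*1*(-16) = -½*(-16) = 8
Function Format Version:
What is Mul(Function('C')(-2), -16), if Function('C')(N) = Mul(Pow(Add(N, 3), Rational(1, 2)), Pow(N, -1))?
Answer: 8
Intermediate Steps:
Function('C')(N) = Mul(Pow(N, -1), Pow(Add(3, N), Rational(1, 2))) (Function('C')(N) = Mul(Pow(Add(3, N), Rational(1, 2)), Pow(N, -1)) = Mul(Pow(N, -1), Pow(Add(3, N), Rational(1, 2))))
Mul(Function('C')(-2), -16) = Mul(Mul(Pow(-2, -1), Pow(Add(3, -2), Rational(1, 2))), -16) = Mul(Mul(Rational(-1, 2), Pow(1, Rational(1, 2))), -16) = Mul(Mul(Rational(-1, 2), 1), -16) = Mul(Rational(-1, 2), -16) = 8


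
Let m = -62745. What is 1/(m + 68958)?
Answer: 1/6213 ≈ 0.00016095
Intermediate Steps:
1/(m + 68958) = 1/(-62745 + 68958) = 1/6213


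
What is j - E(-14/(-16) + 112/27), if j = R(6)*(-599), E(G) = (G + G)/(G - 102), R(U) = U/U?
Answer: -12545083/20947 ≈ -598.90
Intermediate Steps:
R(U) = 1
E(G) = 2*G/(-102 + G) (E(G) = (2*G)/(-102 + G) = 2*G/(-102 + G))
j = -599 (j = 1*(-599) = -599)
j - E(-14/(-16) + 112/27) = -599 - 2*(-14/(-16) + 112/27)/(-102 + (-14/(-16) + 112/27)) = -599 - 2*(-14*(-1/16) + 112*(1/27))/(-102 + (-14*(-1/16) + 112*(1/27))) = -599 - 2*(7/8 + 112/27)/(-102 + (7/8 + 112/27)) = -599 - 2*1085/(216*(-102 + 1085/216)) = -599 - 2*1085/(216*(-20947/216)) = -599 - 2*1085*(-216)/(216*20947) = -599 - 1*(-2170/20947) = -599 + 2170/20947 = -12545083/20947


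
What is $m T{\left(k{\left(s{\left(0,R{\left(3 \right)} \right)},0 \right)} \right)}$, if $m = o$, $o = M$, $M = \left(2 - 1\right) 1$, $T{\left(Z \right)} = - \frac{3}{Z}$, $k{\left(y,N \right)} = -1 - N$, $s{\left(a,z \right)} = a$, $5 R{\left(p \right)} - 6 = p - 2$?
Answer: $3$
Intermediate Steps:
$R{\left(p \right)} = \frac{4}{5} + \frac{p}{5}$ ($R{\left(p \right)} = \frac{6}{5} + \frac{p - 2}{5} = \frac{6}{5} + \frac{-2 + p}{5} = \frac{6}{5} + \left(- \frac{2}{5} + \frac{p}{5}\right) = \frac{4}{5} + \frac{p}{5}$)
$M = 1$ ($M = 1 \cdot 1 = 1$)
$o = 1$
$m = 1$
$m T{\left(k{\left(s{\left(0,R{\left(3 \right)} \right)},0 \right)} \right)} = 1 \left(- \frac{3}{-1 - 0}\right) = 1 \left(- \frac{3}{-1 + 0}\right) = 1 \left(- \frac{3}{-1}\right) = 1 \left(\left(-3\right) \left(-1\right)\right) = 1 \cdot 3 = 3$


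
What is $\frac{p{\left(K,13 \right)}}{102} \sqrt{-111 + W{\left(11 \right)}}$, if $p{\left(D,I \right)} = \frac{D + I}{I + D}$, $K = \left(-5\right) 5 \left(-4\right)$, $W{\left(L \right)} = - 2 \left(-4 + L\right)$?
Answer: $\frac{5 i \sqrt{5}}{102} \approx 0.10961 i$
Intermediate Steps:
$W{\left(L \right)} = 8 - 2 L$
$K = 100$ ($K = \left(-25\right) \left(-4\right) = 100$)
$p{\left(D,I \right)} = 1$ ($p{\left(D,I \right)} = \frac{D + I}{D + I} = 1$)
$\frac{p{\left(K,13 \right)}}{102} \sqrt{-111 + W{\left(11 \right)}} = 1 \cdot \frac{1}{102} \sqrt{-111 + \left(8 - 22\right)} = \frac{\sqrt{-111 - 14}}{102} = \frac{\sqrt{-125}}{102} = \frac{5 i \sqrt{5}}{102}$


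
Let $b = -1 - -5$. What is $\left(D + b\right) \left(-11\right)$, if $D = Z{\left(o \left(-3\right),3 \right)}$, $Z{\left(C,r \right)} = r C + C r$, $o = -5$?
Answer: $-1034$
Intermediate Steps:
$b = 4$ ($b = -1 + 5 = 4$)
$Z{\left(C,r \right)} = 2 C r$ ($Z{\left(C,r \right)} = C r + C r = 2 C r$)
$D = 90$ ($D = 2 \left(\left(-5\right) \left(-3\right)\right) 3 = 2 \cdot 15 \cdot 3 = 90$)
$\left(D + b\right) \left(-11\right) = \left(90 + 4\right) \left(-11\right) = 94 \left(-11\right) = -1034$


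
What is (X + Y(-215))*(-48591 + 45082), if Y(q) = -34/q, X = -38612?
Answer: 29130124914/215 ≈ 1.3549e+8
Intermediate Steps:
(X + Y(-215))*(-48591 + 45082) = (-38612 - 34/(-215))*(-48591 + 45082) = (-38612 - 34*(-1/215))*(-3509) = (-38612 + 34/215)*(-3509) = -8301546/215*(-3509) = 29130124914/215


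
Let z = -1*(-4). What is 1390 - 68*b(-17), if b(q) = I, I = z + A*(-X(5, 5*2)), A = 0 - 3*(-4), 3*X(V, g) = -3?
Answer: 302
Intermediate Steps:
X(V, g) = -1 (X(V, g) = (⅓)*(-3) = -1)
A = 12 (A = 0 - 1*(-12) = 0 + 12 = 12)
z = 4
I = 16 (I = 4 + 12*(-1*(-1)) = 4 + 12*1 = 4 + 12 = 16)
b(q) = 16
1390 - 68*b(-17) = 1390 - 68*16 = 1390 - 1*1088 = 1390 - 1088 = 302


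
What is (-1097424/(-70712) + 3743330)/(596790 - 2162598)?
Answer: -4135928881/1730022114 ≈ -2.3907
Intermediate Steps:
(-1097424/(-70712) + 3743330)/(596790 - 2162598) = (-1097424*(-1/70712) + 3743330)/(-1565808) = (137178/8839 + 3743330)*(-1/1565808) = (33087431048/8839)*(-1/1565808) = -4135928881/1730022114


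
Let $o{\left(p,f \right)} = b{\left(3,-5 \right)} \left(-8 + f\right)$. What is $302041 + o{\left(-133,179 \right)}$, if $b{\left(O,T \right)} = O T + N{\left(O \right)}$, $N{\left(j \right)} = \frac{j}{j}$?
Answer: $299647$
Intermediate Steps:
$N{\left(j \right)} = 1$
$b{\left(O,T \right)} = 1 + O T$ ($b{\left(O,T \right)} = O T + 1 = 1 + O T$)
$o{\left(p,f \right)} = 112 - 14 f$ ($o{\left(p,f \right)} = \left(1 + 3 \left(-5\right)\right) \left(-8 + f\right) = \left(1 - 15\right) \left(-8 + f\right) = - 14 \left(-8 + f\right) = 112 - 14 f$)
$302041 + o{\left(-133,179 \right)} = 302041 + \left(112 - 2506\right) = 302041 - 2394 = 299647$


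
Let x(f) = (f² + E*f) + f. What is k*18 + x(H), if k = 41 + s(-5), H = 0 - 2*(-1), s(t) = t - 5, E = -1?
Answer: 562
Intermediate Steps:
s(t) = -5 + t
H = 2 (H = 0 + 2 = 2)
x(f) = f² (x(f) = (f² - f) + f = f²)
k = 31 (k = 41 + (-5 - 5) = 41 - 10 = 31)
k*18 + x(H) = 31*18 + 2² = 558 + 4 = 562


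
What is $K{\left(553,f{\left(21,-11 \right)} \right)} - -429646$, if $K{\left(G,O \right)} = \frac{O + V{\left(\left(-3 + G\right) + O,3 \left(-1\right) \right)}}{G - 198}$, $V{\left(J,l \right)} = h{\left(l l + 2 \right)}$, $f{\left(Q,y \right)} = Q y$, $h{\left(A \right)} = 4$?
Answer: $\frac{152524103}{355} \approx 4.2965 \cdot 10^{5}$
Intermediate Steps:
$V{\left(J,l \right)} = 4$
$K{\left(G,O \right)} = \frac{4 + O}{-198 + G}$ ($K{\left(G,O \right)} = \frac{O + 4}{G - 198} = \frac{4 + O}{-198 + G}$)
$K{\left(553,f{\left(21,-11 \right)} \right)} - -429646 = \frac{4 + 21 \left(-11\right)}{-198 + 553} - -429646 = \frac{4 - 231}{355} + 429646 = \frac{1}{355} \left(-227\right) + 429646 = - \frac{227}{355} + 429646 = \frac{152524103}{355}$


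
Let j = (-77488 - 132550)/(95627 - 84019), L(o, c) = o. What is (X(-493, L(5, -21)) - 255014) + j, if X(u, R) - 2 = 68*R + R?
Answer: -1478192287/5804 ≈ -2.5469e+5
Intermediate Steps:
X(u, R) = 2 + 69*R (X(u, R) = 2 + (68*R + R) = 2 + 69*R)
j = -105019/5804 (j = -210038/11608 = -210038*1/11608 = -105019/5804 ≈ -18.094)
(X(-493, L(5, -21)) - 255014) + j = ((2 + 69*5) - 255014) - 105019/5804 = ((2 + 345) - 255014) - 105019/5804 = (347 - 255014) - 105019/5804 = -254667 - 105019/5804 = -1478192287/5804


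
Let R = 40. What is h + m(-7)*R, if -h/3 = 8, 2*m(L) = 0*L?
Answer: -24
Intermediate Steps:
m(L) = 0 (m(L) = (0*L)/2 = (1/2)*0 = 0)
h = -24 (h = -3*8 = -24)
h + m(-7)*R = -24 + 0*40 = -24 + 0 = -24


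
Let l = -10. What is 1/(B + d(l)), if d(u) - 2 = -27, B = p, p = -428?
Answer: -1/453 ≈ -0.0022075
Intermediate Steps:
B = -428
d(u) = -25 (d(u) = 2 - 27 = -25)
1/(B + d(l)) = 1/(-428 - 25) = 1/(-453) = -1/453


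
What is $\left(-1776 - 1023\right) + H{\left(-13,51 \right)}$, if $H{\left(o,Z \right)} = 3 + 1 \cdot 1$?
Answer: $-2795$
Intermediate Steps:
$H{\left(o,Z \right)} = 4$ ($H{\left(o,Z \right)} = 3 + 1 = 4$)
$\left(-1776 - 1023\right) + H{\left(-13,51 \right)} = \left(-1776 - 1023\right) + 4 = -2799 + 4 = -2795$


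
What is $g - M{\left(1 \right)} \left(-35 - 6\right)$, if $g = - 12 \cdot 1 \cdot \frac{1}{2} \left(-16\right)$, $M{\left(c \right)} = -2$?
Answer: $14$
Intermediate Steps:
$g = 96$ ($g = - 12 \cdot 1 \cdot \frac{1}{2} \left(-16\right) = \left(-12\right) \frac{1}{2} \left(-16\right) = \left(-6\right) \left(-16\right) = 96$)
$g - M{\left(1 \right)} \left(-35 - 6\right) = 96 - - 2 \left(-35 - 6\right) = 96 - \left(-2\right) \left(-41\right) = 96 - 82 = 14$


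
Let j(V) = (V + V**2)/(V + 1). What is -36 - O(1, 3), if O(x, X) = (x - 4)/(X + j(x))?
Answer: -141/4 ≈ -35.250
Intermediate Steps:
j(V) = (V + V**2)/(1 + V)
O(x, X) = (-4 + x)/(X + x) (O(x, X) = (x - 4)/(X + x) = (-4 + x)/(X + x))
-36 - O(1, 3) = -36 - (-4 + 1)/(3 + 1) = -36 - (-3)/4 = -36 - 1*(-3/4) = -36 + 3/4 = -141/4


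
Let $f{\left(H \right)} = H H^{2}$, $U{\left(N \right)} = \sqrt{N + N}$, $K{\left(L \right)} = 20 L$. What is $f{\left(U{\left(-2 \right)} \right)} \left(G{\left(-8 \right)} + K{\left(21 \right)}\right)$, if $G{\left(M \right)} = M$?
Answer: $- 3296 i \approx - 3296.0 i$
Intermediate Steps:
$U{\left(N \right)} = \sqrt{2} \sqrt{N}$ ($U{\left(N \right)} = \sqrt{2 N} = \sqrt{2} \sqrt{N}$)
$f{\left(H \right)} = H^{3}$
$f{\left(U{\left(-2 \right)} \right)} \left(G{\left(-8 \right)} + K{\left(21 \right)}\right) = \left(\sqrt{2} \sqrt{-2}\right)^{3} \left(-8 + 20 \cdot 21\right) = \left(\sqrt{2} i \sqrt{2}\right)^{3} \left(-8 + 420\right) = \left(2 i\right)^{3} \cdot 412 = - 8 i 412 = - 3296 i$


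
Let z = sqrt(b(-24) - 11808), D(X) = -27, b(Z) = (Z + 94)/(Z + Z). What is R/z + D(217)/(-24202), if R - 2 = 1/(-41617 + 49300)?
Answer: 27/24202 - 30734*I*sqrt(1700562)/2177569641 ≈ 0.0011156 - 0.018405*I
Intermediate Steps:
R = 15367/7683 (R = 2 + 1/(-41617 + 49300) = 2 + 1/7683 = 15367/7683 ≈ 2.0001)
b(Z) = (94 + Z)/(2*Z) (b(Z) = (94 + Z)/((2*Z)) = (94 + Z)*(1/(2*Z)) = (94 + Z)/(2*Z))
z = I*sqrt(1700562)/12 (z = sqrt((1/2)*(94 - 24)/(-24) - 11808) = sqrt((1/2)*(-1/24)*70 - 11808) = sqrt(-35/24 - 11808) = sqrt(-283427/24) = I*sqrt(1700562)/12 ≈ 108.67*I)
R/z + D(217)/(-24202) = 15367/(7683*((I*sqrt(1700562)/12))) - 27/(-24202) = 15367*(-2*I*sqrt(1700562)/283427)/7683 - 27*(-1/24202) = -30734*I*sqrt(1700562)/2177569641 + 27/24202 = 27/24202 - 30734*I*sqrt(1700562)/2177569641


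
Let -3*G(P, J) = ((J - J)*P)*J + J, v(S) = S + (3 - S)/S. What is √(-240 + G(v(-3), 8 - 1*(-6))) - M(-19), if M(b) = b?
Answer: 19 + I*√2202/3 ≈ 19.0 + 15.642*I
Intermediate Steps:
v(S) = S + (3 - S)/S
G(P, J) = -J/3 (G(P, J) = -(((J - J)*P)*J + J)/3 = -((0*P)*J + J)/3 = -(0*J + J)/3 = -(0 + J)/3 = -J/3)
√(-240 + G(v(-3), 8 - 1*(-6))) - M(-19) = √(-240 - (8 - 1*(-6))/3) - 1*(-19) = √(-240 - (8 + 6)/3) + 19 = √(-240 - ⅓*14) + 19 = √(-240 - 14/3) + 19 = √(-734/3) + 19 = I*√2202/3 + 19 = 19 + I*√2202/3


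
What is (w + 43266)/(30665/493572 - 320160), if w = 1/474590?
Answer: -5067407709685626/37497825946987225 ≈ -0.13514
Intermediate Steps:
w = 1/474590 ≈ 2.1071e-6
(w + 43266)/(30665/493572 - 320160) = (1/474590 + 43266)/(30665/493572 - 320160) = 20533610941/(474590*(30665*(1/493572) - 320160)) = 20533610941/(474590*(30665/493572 - 320160)) = 20533610941/(474590*(-158021980855/493572)) = (20533610941/474590)*(-493572/158021980855) = -5067407709685626/37497825946987225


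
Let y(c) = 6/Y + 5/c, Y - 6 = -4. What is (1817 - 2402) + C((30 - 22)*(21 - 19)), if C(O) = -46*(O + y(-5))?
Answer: -1413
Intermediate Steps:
Y = 2 (Y = 6 - 4 = 2)
y(c) = 3 + 5/c (y(c) = 6/2 + 5/c = 6*(1/2) + 5/c = 3 + 5/c)
C(O) = -92 - 46*O (C(O) = -46*(O + (3 + 5/(-5))) = -46*(O + (3 + 5*(-1/5))) = -46*(O + (3 - 1)) = -46*(O + 2) = -46*(2 + O) = -92 - 46*O)
(1817 - 2402) + C((30 - 22)*(21 - 19)) = (1817 - 2402) + (-92 - 46*(30 - 22)*(21 - 19)) = -585 + (-92 - 368*2) = -585 + (-92 - 46*16) = -585 + (-92 - 736) = -585 - 828 = -1413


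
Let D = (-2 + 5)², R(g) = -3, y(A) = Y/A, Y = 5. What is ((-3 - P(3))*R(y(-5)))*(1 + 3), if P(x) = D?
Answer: 144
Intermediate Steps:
y(A) = 5/A
D = 9 (D = 3² = 9)
P(x) = 9
((-3 - P(3))*R(y(-5)))*(1 + 3) = ((-3 - 1*9)*(-3))*(1 + 3) = ((-3 - 9)*(-3))*4 = -12*(-3)*4 = 36*4 = 144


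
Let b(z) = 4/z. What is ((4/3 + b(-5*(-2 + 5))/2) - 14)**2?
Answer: 4096/25 ≈ 163.84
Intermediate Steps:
((4/3 + b(-5*(-2 + 5))/2) - 14)**2 = ((4/3 + (4/((-5*(-2 + 5))))/2) - 14)**2 = ((4*(1/3) + (4/((-5*3)))*(1/2)) - 14)**2 = ((4/3 + (4/(-15))*(1/2)) - 14)**2 = ((4/3 + (4*(-1/15))*(1/2)) - 14)**2 = ((4/3 - 4/15*1/2) - 14)**2 = ((4/3 - 2/15) - 14)**2 = (6/5 - 14)**2 = (-64/5)**2 = 4096/25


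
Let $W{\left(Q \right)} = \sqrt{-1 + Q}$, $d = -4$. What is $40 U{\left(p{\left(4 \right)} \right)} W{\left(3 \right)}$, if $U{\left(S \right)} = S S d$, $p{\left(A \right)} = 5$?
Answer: $- 4000 \sqrt{2} \approx -5656.9$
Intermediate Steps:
$U{\left(S \right)} = - 4 S^{2}$ ($U{\left(S \right)} = S S \left(-4\right) = S^{2} \left(-4\right) = - 4 S^{2}$)
$40 U{\left(p{\left(4 \right)} \right)} W{\left(3 \right)} = 40 \left(- 4 \cdot 5^{2}\right) \sqrt{-1 + 3} = 40 \left(\left(-4\right) 25\right) \sqrt{2} = 40 \left(-100\right) \sqrt{2} = - 4000 \sqrt{2}$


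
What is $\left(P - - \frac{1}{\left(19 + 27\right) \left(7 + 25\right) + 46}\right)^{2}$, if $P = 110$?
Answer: $\frac{27882654361}{2304324} \approx 12100.0$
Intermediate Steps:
$\left(P - - \frac{1}{\left(19 + 27\right) \left(7 + 25\right) + 46}\right)^{2} = \left(110 - - \frac{1}{\left(19 + 27\right) \left(7 + 25\right) + 46}\right)^{2} = \left(110 - - \frac{1}{46 \cdot 32 + 46}\right)^{2} = \left(110 - - \frac{1}{1472 + 46}\right)^{2} = \left(110 + \left(\left(48 + \frac{1}{1518}\right) - 48\right)\right)^{2} = \left(110 + \left(\frac{72865}{1518} - 48\right)\right)^{2} = \left(110 + \frac{1}{1518}\right)^{2} = \left(\frac{166981}{1518}\right)^{2} = \frac{27882654361}{2304324}$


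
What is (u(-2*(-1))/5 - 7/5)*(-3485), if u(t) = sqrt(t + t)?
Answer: 3485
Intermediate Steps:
u(t) = sqrt(2)*sqrt(t) (u(t) = sqrt(2*t) = sqrt(2)*sqrt(t))
(u(-2*(-1))/5 - 7/5)*(-3485) = ((sqrt(2)*sqrt(-2*(-1)))/5 - 7/5)*(-3485) = ((sqrt(2)*sqrt(2))*(1/5) - 7*1/5)*(-3485) = (2*(1/5) - 7/5)*(-3485) = (2/5 - 7/5)*(-3485) = -1*(-3485) = 3485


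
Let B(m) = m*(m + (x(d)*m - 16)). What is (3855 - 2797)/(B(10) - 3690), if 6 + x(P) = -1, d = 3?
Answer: -529/2225 ≈ -0.23775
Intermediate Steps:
x(P) = -7 (x(P) = -6 - 1 = -7)
B(m) = m*(-16 - 6*m) (B(m) = m*(m + (-7*m - 16)) = m*(m + (-16 - 7*m)) = m*(-16 - 6*m))
(3855 - 2797)/(B(10) - 3690) = (3855 - 2797)/(2*10*(-8 - 3*10) - 3690) = 1058/(2*10*(-8 - 30) - 3690) = 1058/(2*10*(-38) - 3690) = 1058/(-760 - 3690) = 1058/(-4450) = 1058*(-1/4450) = -529/2225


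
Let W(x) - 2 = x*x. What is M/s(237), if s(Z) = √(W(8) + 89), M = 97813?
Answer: 97813*√155/155 ≈ 7856.5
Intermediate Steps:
W(x) = 2 + x² (W(x) = 2 + x*x = 2 + x²)
s(Z) = √155 (s(Z) = √((2 + 8²) + 89) = √((2 + 64) + 89) = √(66 + 89) = √155)
M/s(237) = 97813/(√155) = 97813*(√155/155) = 97813*√155/155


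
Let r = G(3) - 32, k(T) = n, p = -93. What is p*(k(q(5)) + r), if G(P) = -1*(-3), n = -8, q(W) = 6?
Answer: 3441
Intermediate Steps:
G(P) = 3
k(T) = -8
r = -29 (r = 3 - 32 = -29)
p*(k(q(5)) + r) = -93*(-8 - 29) = -93*(-37) = 3441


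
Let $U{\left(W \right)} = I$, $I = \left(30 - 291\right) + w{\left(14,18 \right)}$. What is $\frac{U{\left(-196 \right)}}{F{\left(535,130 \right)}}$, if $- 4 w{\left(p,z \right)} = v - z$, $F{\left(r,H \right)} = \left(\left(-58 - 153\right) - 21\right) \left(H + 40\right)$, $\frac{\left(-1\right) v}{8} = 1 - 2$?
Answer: $\frac{517}{78880} \approx 0.0065543$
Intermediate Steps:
$v = 8$ ($v = - 8 \left(1 - 2\right) = \left(-8\right) \left(-1\right) = 8$)
$F{\left(r,H \right)} = -9280 - 232 H$ ($F{\left(r,H \right)} = \left(\left(-58 - 153\right) - 21\right) \left(40 + H\right) = \left(-211 - 21\right) \left(40 + H\right) = - 232 \left(40 + H\right) = -9280 - 232 H$)
$w{\left(p,z \right)} = -2 + \frac{z}{4}$ ($w{\left(p,z \right)} = - \frac{8 - z}{4} = -2 + \frac{z}{4}$)
$I = - \frac{517}{2}$ ($I = \left(30 - 291\right) + \left(-2 + \frac{1}{4} \cdot 18\right) = -261 + \left(-2 + \frac{9}{2}\right) = -261 + \frac{5}{2} = - \frac{517}{2} \approx -258.5$)
$U{\left(W \right)} = - \frac{517}{2}$
$\frac{U{\left(-196 \right)}}{F{\left(535,130 \right)}} = - \frac{517}{2 \left(-9280 - 30160\right)} = - \frac{517}{2 \left(-39440\right)} = \left(- \frac{517}{2}\right) \left(- \frac{1}{39440}\right) = \frac{517}{78880}$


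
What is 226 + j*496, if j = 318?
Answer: 157954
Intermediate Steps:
226 + j*496 = 226 + 318*496 = 226 + 157728 = 157954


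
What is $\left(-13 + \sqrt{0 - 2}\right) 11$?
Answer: $-143 + 11 i \sqrt{2} \approx -143.0 + 15.556 i$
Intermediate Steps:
$\left(-13 + \sqrt{0 - 2}\right) 11 = \left(-13 + \sqrt{-2}\right) 11 = \left(-13 + i \sqrt{2}\right) 11 = -143 + 11 i \sqrt{2}$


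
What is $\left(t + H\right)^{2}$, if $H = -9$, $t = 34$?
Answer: $625$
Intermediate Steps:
$\left(t + H\right)^{2} = \left(34 - 9\right)^{2} = 25^{2} = 625$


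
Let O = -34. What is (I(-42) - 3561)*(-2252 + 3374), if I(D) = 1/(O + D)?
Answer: -151827357/38 ≈ -3.9955e+6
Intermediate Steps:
I(D) = 1/(-34 + D)
(I(-42) - 3561)*(-2252 + 3374) = (1/(-34 - 42) - 3561)*(-2252 + 3374) = (1/(-76) - 3561)*1122 = (-1/76 - 3561)*1122 = -270637/76*1122 = -151827357/38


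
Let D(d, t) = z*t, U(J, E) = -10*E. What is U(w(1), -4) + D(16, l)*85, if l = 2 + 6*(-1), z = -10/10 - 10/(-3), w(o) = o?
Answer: -2260/3 ≈ -753.33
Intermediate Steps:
z = 7/3 (z = -10*⅒ - 10*(-⅓) = -1 + 10/3 = 7/3 ≈ 2.3333)
l = -4 (l = 2 - 6 = -4)
D(d, t) = 7*t/3
U(w(1), -4) + D(16, l)*85 = -10*(-4) + ((7/3)*(-4))*85 = 40 - 28/3*85 = 40 - 2380/3 = -2260/3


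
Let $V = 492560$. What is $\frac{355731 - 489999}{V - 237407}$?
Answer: $- \frac{44756}{85051} \approx -0.52623$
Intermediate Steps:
$\frac{355731 - 489999}{V - 237407} = \frac{355731 - 489999}{492560 - 237407} = - \frac{134268}{255153} = \left(-134268\right) \frac{1}{255153} = - \frac{44756}{85051}$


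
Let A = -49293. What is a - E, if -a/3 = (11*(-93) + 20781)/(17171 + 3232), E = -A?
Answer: -111753817/2267 ≈ -49296.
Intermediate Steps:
E = 49293 (E = -1*(-49293) = 49293)
a = -6586/2267 (a = -3*(11*(-93) + 20781)/(17171 + 3232) = -3*(-1023 + 20781)/20403 = -59274/20403 = -3*6586/6801 = -6586/2267 ≈ -2.9052)
a - E = -6586/2267 - 1*49293 = -6586/2267 - 49293 = -111753817/2267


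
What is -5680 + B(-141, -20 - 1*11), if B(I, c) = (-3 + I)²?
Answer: 15056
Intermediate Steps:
-5680 + B(-141, -20 - 1*11) = -5680 + (-3 - 141)² = -5680 + (-144)² = -5680 + 20736 = 15056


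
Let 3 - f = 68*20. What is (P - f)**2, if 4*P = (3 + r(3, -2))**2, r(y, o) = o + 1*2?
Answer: 29560969/16 ≈ 1.8476e+6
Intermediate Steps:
r(y, o) = 2 + o (r(y, o) = o + 2 = 2 + o)
f = -1357 (f = 3 - 68*20 = 3 - 1*1360 = 3 - 1360 = -1357)
P = 9/4 (P = (3 + (2 - 2))**2/4 = (3 + 0)**2/4 = (1/4)*3**2 = (1/4)*9 = 9/4 ≈ 2.2500)
(P - f)**2 = (9/4 - 1*(-1357))**2 = (9/4 + 1357)**2 = (5437/4)**2 = 29560969/16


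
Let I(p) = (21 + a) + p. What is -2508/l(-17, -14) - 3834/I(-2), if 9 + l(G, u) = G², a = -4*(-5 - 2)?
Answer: -297849/3290 ≈ -90.532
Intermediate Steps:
a = 28 (a = -4*(-7) = 28)
l(G, u) = -9 + G²
I(p) = 49 + p (I(p) = (21 + 28) + p = 49 + p)
-2508/l(-17, -14) - 3834/I(-2) = -2508/(-9 + (-17)²) - 3834/(49 - 2) = -2508/(-9 + 289) - 3834/47 = -2508/280 - 3834*1/47 = -2508*1/280 - 3834/47 = -627/70 - 3834/47 = -297849/3290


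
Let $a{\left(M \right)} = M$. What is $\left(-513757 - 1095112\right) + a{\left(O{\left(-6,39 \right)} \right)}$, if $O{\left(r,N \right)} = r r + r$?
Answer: $-1608839$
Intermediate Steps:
$O{\left(r,N \right)} = r + r^{2}$ ($O{\left(r,N \right)} = r^{2} + r = r + r^{2}$)
$\left(-513757 - 1095112\right) + a{\left(O{\left(-6,39 \right)} \right)} = \left(-513757 - 1095112\right) - 6 \left(1 - 6\right) = -1608869 - -30 = -1608869 + 30 = -1608839$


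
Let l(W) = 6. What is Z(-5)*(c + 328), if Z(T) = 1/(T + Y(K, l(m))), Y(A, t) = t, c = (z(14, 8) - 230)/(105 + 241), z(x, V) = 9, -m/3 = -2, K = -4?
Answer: 113267/346 ≈ 327.36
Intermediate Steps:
m = 6 (m = -3*(-2) = 6)
c = -221/346 (c = (9 - 230)/(105 + 241) = -221/346 ≈ -0.63873)
Z(T) = 1/(6 + T) (Z(T) = 1/(T + 6) = 1/(6 + T))
Z(-5)*(c + 328) = (-221/346 + 328)/(6 - 5) = (113267/346)/1 = 1*(113267/346) = 113267/346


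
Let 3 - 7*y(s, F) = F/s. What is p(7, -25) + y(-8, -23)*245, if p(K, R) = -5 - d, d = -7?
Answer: 51/8 ≈ 6.3750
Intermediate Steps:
y(s, F) = 3/7 - F/(7*s)
p(K, R) = 2 (p(K, R) = -5 - 1*(-7) = -5 + 7 = 2)
p(7, -25) + y(-8, -23)*245 = 2 + ((⅐)*(-1*(-23) + 3*(-8))/(-8))*245 = 2 + ((⅐)*(-⅛)*(23 - 24))*245 = 2 + ((⅐)*(-⅛)*(-1))*245 = 2 + (1/56)*245 = 2 + 35/8 = 51/8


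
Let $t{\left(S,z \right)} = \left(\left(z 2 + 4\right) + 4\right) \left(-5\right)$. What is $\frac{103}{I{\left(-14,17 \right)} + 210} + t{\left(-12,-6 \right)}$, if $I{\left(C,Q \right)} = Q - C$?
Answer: $\frac{4923}{241} \approx 20.427$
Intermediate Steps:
$t{\left(S,z \right)} = -40 - 10 z$ ($t{\left(S,z \right)} = \left(\left(2 z + 4\right) + 4\right) \left(-5\right) = \left(\left(4 + 2 z\right) + 4\right) \left(-5\right) = \left(8 + 2 z\right) \left(-5\right) = -40 - 10 z$)
$\frac{103}{I{\left(-14,17 \right)} + 210} + t{\left(-12,-6 \right)} = \frac{103}{\left(17 - -14\right) + 210} - -20 = \frac{103}{\left(17 + 14\right) + 210} + \left(-40 + 60\right) = \frac{103}{31 + 210} + 20 = \frac{103}{241} + 20 = \frac{4923}{241}$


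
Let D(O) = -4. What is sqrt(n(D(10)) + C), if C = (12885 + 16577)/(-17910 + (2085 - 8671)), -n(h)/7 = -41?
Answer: sqrt(10718362590)/6124 ≈ 16.906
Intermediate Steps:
n(h) = 287 (n(h) = -7*(-41) = 287)
C = -14731/12248 (C = 29462/(-17910 - 6586) = 29462/(-24496) = 29462*(-1/24496) = -14731/12248 ≈ -1.2027)
sqrt(n(D(10)) + C) = sqrt(287 - 14731/12248) = sqrt(3500445/12248) = sqrt(10718362590)/6124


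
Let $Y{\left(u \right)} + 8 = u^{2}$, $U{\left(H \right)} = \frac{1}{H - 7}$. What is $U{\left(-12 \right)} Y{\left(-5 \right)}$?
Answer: $- \frac{17}{19} \approx -0.89474$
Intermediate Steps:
$U{\left(H \right)} = \frac{1}{-7 + H}$
$Y{\left(u \right)} = -8 + u^{2}$
$U{\left(-12 \right)} Y{\left(-5 \right)} = \frac{-8 + \left(-5\right)^{2}}{-7 - 12} = \frac{-8 + 25}{-19} = \left(- \frac{1}{19}\right) 17 = - \frac{17}{19}$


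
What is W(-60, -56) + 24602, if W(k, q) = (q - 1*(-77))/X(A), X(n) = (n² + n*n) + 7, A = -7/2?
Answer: 73808/3 ≈ 24603.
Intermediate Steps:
A = -7/2 (A = -7*½ = -7/2 ≈ -3.5000)
X(n) = 7 + 2*n² (X(n) = (n² + n²) + 7 = 2*n² + 7 = 7 + 2*n²)
W(k, q) = 22/9 + 2*q/63 (W(k, q) = (q - 1*(-77))/(7 + 2*(-7/2)²) = (q + 77)/(7 + 2*(49/4)) = (77 + q)/(7 + 49/2) = (77 + q)/(63/2) = (77 + q)*(2/63) = 22/9 + 2*q/63)
W(-60, -56) + 24602 = (22/9 + (2/63)*(-56)) + 24602 = (22/9 - 16/9) + 24602 = ⅔ + 24602 = 73808/3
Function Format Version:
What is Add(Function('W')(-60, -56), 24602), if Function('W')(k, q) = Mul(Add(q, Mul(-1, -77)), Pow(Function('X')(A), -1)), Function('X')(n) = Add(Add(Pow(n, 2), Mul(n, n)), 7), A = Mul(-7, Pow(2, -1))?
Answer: Rational(73808, 3) ≈ 24603.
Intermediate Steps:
A = Rational(-7, 2) (A = Mul(-7, Rational(1, 2)) = Rational(-7, 2) ≈ -3.5000)
Function('X')(n) = Add(7, Mul(2, Pow(n, 2))) (Function('X')(n) = Add(Add(Pow(n, 2), Pow(n, 2)), 7) = Add(Mul(2, Pow(n, 2)), 7) = Add(7, Mul(2, Pow(n, 2))))
Function('W')(k, q) = Add(Rational(22, 9), Mul(Rational(2, 63), q)) (Function('W')(k, q) = Mul(Add(q, Mul(-1, -77)), Pow(Add(7, Mul(2, Pow(Rational(-7, 2), 2))), -1)) = Mul(Add(q, 77), Pow(Add(7, Mul(2, Rational(49, 4))), -1)) = Mul(Add(77, q), Pow(Add(7, Rational(49, 2)), -1)) = Mul(Add(77, q), Pow(Rational(63, 2), -1)) = Mul(Add(77, q), Rational(2, 63)) = Add(Rational(22, 9), Mul(Rational(2, 63), q)))
Add(Function('W')(-60, -56), 24602) = Add(Add(Rational(22, 9), Mul(Rational(2, 63), -56)), 24602) = Add(Add(Rational(22, 9), Rational(-16, 9)), 24602) = Add(Rational(2, 3), 24602) = Rational(73808, 3)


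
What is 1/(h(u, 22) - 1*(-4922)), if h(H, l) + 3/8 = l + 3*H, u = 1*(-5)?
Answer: 8/39429 ≈ 0.00020290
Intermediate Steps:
u = -5
h(H, l) = -3/8 + l + 3*H (h(H, l) = -3/8 + (l + 3*H) = -3/8 + l + 3*H)
1/(h(u, 22) - 1*(-4922)) = 1/((-3/8 + 22 + 3*(-5)) - 1*(-4922)) = 1/((-3/8 + 22 - 15) + 4922) = 1/(53/8 + 4922) = 1/(39429/8) = 8/39429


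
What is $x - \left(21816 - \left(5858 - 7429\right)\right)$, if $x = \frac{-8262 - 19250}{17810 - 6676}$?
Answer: $- \frac{6853115}{293} \approx -23389.0$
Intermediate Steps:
$x = - \frac{724}{293}$ ($x = - \frac{27512}{11134} = \left(-27512\right) \frac{1}{11134} = - \frac{724}{293} \approx -2.471$)
$x - \left(21816 - \left(5858 - 7429\right)\right) = - \frac{724}{293} - \left(21816 - \left(5858 - 7429\right)\right) = - \frac{724}{293} - \left(21816 - -1571\right) = - \frac{724}{293} - \left(21816 + 1571\right) = - \frac{724}{293} - 23387 = - \frac{6853115}{293}$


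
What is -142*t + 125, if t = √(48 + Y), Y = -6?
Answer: 125 - 142*√42 ≈ -795.27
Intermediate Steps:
t = √42 (t = √(48 - 6) = √42 ≈ 6.4807)
-142*t + 125 = -142*√42 + 125 = 125 - 142*√42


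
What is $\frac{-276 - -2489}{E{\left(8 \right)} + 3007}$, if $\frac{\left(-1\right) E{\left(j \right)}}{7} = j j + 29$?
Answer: $\frac{2213}{2356} \approx 0.9393$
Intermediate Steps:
$E{\left(j \right)} = -203 - 7 j^{2}$ ($E{\left(j \right)} = - 7 \left(j j + 29\right) = - 7 \left(j^{2} + 29\right) = - 7 \left(29 + j^{2}\right) = -203 - 7 j^{2}$)
$\frac{-276 - -2489}{E{\left(8 \right)} + 3007} = \frac{-276 - -2489}{\left(-203 - 7 \cdot 8^{2}\right) + 3007} = \frac{-276 + 2489}{\left(-203 - 448\right) + 3007} = \frac{2213}{\left(-203 - 448\right) + 3007} = \frac{2213}{-651 + 3007} = \frac{2213}{2356}$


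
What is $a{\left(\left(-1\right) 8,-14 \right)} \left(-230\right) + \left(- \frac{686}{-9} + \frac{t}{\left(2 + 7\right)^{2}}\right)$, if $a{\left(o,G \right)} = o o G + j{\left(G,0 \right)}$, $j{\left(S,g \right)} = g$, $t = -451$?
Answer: $\frac{16698203}{81} \approx 2.0615 \cdot 10^{5}$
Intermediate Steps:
$a{\left(o,G \right)} = G o^{2}$ ($a{\left(o,G \right)} = o o G + 0 = o^{2} G + 0 = G o^{2} + 0 = G o^{2}$)
$a{\left(\left(-1\right) 8,-14 \right)} \left(-230\right) + \left(- \frac{686}{-9} + \frac{t}{\left(2 + 7\right)^{2}}\right) = - 14 \left(\left(-1\right) 8\right)^{2} \left(-230\right) - \left(- \frac{686}{9} + \frac{451}{\left(2 + 7\right)^{2}}\right) = - 14 \left(-8\right)^{2} \left(-230\right) - \left(- \frac{686}{9} + \frac{451}{9^{2}}\right) = \left(-14\right) 64 \left(-230\right) + \left(\frac{686}{9} - \frac{451}{81}\right) = \left(-896\right) \left(-230\right) + \left(\frac{686}{9} - \frac{451}{81}\right) = 206080 + \left(\frac{686}{9} - \frac{451}{81}\right) = 206080 + \frac{5723}{81} = \frac{16698203}{81}$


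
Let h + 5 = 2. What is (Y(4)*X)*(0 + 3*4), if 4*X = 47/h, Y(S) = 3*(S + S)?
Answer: -1128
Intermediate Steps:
h = -3 (h = -5 + 2 = -3)
Y(S) = 6*S (Y(S) = 3*(2*S) = 6*S)
X = -47/12 (X = (47/(-3))/4 = (47*(-1/3))/4 = (1/4)*(-47/3) = -47/12 ≈ -3.9167)
(Y(4)*X)*(0 + 3*4) = ((6*4)*(-47/12))*(0 + 3*4) = (24*(-47/12))*(0 + 12) = -94*12 = -1128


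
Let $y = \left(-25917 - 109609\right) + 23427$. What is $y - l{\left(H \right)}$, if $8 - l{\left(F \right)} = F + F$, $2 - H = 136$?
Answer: $-112375$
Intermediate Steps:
$H = -134$ ($H = 2 - 136 = -134$)
$l{\left(F \right)} = 8 - 2 F$ ($l{\left(F \right)} = 8 - \left(F + F\right) = 8 - 2 F$)
$y = -112099$ ($y = -135526 + 23427 = -112099$)
$y - l{\left(H \right)} = -112099 - \left(8 - -268\right) = -112099 - \left(8 + 268\right) = -112099 - 276 = -112375$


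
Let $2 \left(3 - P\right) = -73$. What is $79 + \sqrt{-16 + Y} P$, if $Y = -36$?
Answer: $79 + 79 i \sqrt{13} \approx 79.0 + 284.84 i$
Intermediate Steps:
$P = \frac{79}{2}$ ($P = 3 - - \frac{73}{2} = 3 + \frac{73}{2} = \frac{79}{2} \approx 39.5$)
$79 + \sqrt{-16 + Y} P = 79 + \sqrt{-16 - 36} \cdot \frac{79}{2} = 79 + \sqrt{-52} \cdot \frac{79}{2} = 79 + 2 i \sqrt{13} \cdot \frac{79}{2} = 79 + 79 i \sqrt{13}$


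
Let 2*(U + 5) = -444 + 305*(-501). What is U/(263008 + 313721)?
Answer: -153259/1153458 ≈ -0.13287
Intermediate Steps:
U = -153259/2 (U = -5 + (-444 + 305*(-501))/2 = -5 + (-444 - 152805)/2 = -5 + (1/2)*(-153249) = -5 - 153249/2 = -153259/2 ≈ -76630.)
U/(263008 + 313721) = -153259/(2*(263008 + 313721)) = -153259/2/576729 = -153259/2*1/576729 = -153259/1153458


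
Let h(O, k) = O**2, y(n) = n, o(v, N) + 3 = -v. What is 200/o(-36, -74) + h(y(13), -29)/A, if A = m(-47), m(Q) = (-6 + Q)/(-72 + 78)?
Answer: -22862/1749 ≈ -13.071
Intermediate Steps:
o(v, N) = -3 - v
m(Q) = -1 + Q/6 (m(Q) = (-6 + Q)/6 = (-6 + Q)*(1/6) = -1 + Q/6)
A = -53/6 (A = -1 + (1/6)*(-47) = -1 - 47/6 = -53/6 ≈ -8.8333)
200/o(-36, -74) + h(y(13), -29)/A = 200/(-3 - 1*(-36)) + 13**2/(-53/6) = 200/(-3 + 36) + 169*(-6/53) = 200/33 - 1014/53 = -22862/1749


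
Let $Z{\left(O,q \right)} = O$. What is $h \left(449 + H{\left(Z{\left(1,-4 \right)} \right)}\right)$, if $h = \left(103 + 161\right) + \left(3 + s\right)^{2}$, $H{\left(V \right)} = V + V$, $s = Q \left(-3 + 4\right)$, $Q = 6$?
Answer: $155595$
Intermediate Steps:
$s = 6$ ($s = 6 \left(-3 + 4\right) = 6 \cdot 1 = 6$)
$H{\left(V \right)} = 2 V$
$h = 345$ ($h = \left(103 + 161\right) + \left(3 + 6\right)^{2} = 264 + 9^{2} = 264 + 81 = 345$)
$h \left(449 + H{\left(Z{\left(1,-4 \right)} \right)}\right) = 345 \left(449 + 2 \cdot 1\right) = 345 \left(449 + 2\right) = 345 \cdot 451 = 155595$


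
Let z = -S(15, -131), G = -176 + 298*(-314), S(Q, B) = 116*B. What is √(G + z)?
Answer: 6*I*√2182 ≈ 280.27*I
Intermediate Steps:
G = -93748 (G = -176 - 93572 = -93748)
z = 15196 (z = -116*(-131) = -1*(-15196) = 15196)
√(G + z) = √(-93748 + 15196) = √(-78552) = 6*I*√2182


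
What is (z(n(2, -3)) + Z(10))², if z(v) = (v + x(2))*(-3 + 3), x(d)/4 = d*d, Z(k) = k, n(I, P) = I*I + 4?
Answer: 100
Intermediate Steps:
n(I, P) = 4 + I² (n(I, P) = I² + 4 = 4 + I²)
x(d) = 4*d² (x(d) = 4*(d*d) = 4*d²)
z(v) = 0 (z(v) = (v + 4*2²)*(-3 + 3) = (v + 4*4)*0 = (v + 16)*0 = (16 + v)*0 = 0)
(z(n(2, -3)) + Z(10))² = (0 + 10)² = 10² = 100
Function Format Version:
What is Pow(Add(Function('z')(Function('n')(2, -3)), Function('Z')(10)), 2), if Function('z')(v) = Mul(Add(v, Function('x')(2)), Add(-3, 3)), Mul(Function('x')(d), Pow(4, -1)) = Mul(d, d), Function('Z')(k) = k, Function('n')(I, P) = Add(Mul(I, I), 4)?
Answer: 100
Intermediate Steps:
Function('n')(I, P) = Add(4, Pow(I, 2)) (Function('n')(I, P) = Add(Pow(I, 2), 4) = Add(4, Pow(I, 2)))
Function('x')(d) = Mul(4, Pow(d, 2)) (Function('x')(d) = Mul(4, Mul(d, d)) = Mul(4, Pow(d, 2)))
Function('z')(v) = 0 (Function('z')(v) = Mul(Add(v, Mul(4, Pow(2, 2))), Add(-3, 3)) = Mul(Add(v, Mul(4, 4)), 0) = Mul(Add(v, 16), 0) = Mul(Add(16, v), 0) = 0)
Pow(Add(Function('z')(Function('n')(2, -3)), Function('Z')(10)), 2) = Pow(Add(0, 10), 2) = Pow(10, 2) = 100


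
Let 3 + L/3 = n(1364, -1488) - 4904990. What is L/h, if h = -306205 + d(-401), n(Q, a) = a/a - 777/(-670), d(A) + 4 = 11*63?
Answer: 9859031589/204695720 ≈ 48.164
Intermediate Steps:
d(A) = 689 (d(A) = -4 + 11*63 = -4 + 693 = 689)
n(Q, a) = 1447/670 (n(Q, a) = 1 - 777*(-1/670) = 1 + 777/670 = 1447/670)
h = -305516 (h = -306205 + 689 = -305516)
L = -9859031589/670 (L = -9 + 3*(1447/670 - 4904990) = -9 + 3*(-3286341853/670) = -9 - 9859025559/670 = -9859031589/670 ≈ -1.4715e+7)
L/h = -9859031589/670/(-305516) = -9859031589/670*(-1/305516) = 9859031589/204695720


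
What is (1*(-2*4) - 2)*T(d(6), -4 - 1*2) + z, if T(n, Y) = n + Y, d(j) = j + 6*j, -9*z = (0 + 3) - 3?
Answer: -360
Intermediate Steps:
z = 0 (z = -((0 + 3) - 3)/9 = -(3 - 3)/9 = -⅑*0 = 0)
d(j) = 7*j
T(n, Y) = Y + n
(1*(-2*4) - 2)*T(d(6), -4 - 1*2) + z = (1*(-2*4) - 2)*((-4 - 1*2) + 7*6) + 0 = (1*(-8) - 2)*((-4 - 2) + 42) + 0 = (-8 - 2)*(-6 + 42) + 0 = -10*36 + 0 = -360 + 0 = -360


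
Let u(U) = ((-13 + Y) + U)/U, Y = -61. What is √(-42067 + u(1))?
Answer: 14*I*√215 ≈ 205.28*I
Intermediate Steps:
u(U) = (-74 + U)/U (u(U) = ((-13 - 61) + U)/U = (-74 + U)/U)
√(-42067 + u(1)) = √(-42067 + (-74 + 1)/1) = √(-42067 + 1*(-73)) = √(-42067 - 73) = √(-42140) = 14*I*√215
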